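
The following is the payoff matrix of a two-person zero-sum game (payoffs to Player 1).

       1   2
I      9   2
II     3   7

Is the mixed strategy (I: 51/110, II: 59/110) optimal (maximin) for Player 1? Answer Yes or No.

Against 1 this mix gives (51/110)·9 + (59/110)·3 = 318/55.
Against 2 this mix gives (51/110)·2 + (59/110)·7 = 103/22.
Player 2 will play 2, holding Player 1 to 103/22. Shifting weight toward the row that does better against 2 would raise this floor (the equalizing mix achieves 57/11 against both 2 and 1), so the proposed strategy is not optimal.

No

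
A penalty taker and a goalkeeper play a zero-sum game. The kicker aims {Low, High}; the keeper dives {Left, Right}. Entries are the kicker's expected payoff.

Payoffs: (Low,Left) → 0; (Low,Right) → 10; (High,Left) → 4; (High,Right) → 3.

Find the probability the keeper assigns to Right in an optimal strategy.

4/11

Row minima: Low → 0, High → 3; maximin = 3.
Column maxima: Left → 4, Right → 10; minimax = 4.
3 ≠ 4, so there is no saddle point; optimal play is mixed.
Let the kicker play Low with probability p. Expected payoff against Left: 0p + 4(1−p) = −4p + 4; against Right: 10p + 3(1−p) = 7p + 3.
Setting these equal: −4p + 4 = 7p + 3 ⇒ −11p = -1 ⇒ p = 1/11, and the value is (-4)·(1/11) + 4 = 40/11.
For the keeper: with q = P(Left), equating Low's and High's payoffs gives −10q + 10 = q + 3 ⇒ q = 7/11.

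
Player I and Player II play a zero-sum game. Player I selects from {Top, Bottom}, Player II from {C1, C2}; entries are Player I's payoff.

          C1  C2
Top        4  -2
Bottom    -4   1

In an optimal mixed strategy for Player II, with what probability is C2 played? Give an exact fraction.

Row minima: Top → -2, Bottom → -4; maximin = -2.
Column maxima: C1 → 4, C2 → 1; minimax = 1.
-2 ≠ 1, so there is no saddle point; optimal play is mixed.
Let Player I play Top with probability p. Expected payoff against C1: 4p + (-4)(1−p) = 8p − 4; against C2: (-2)p + 1(1−p) = −3p + 1.
Setting these equal: 8p − 4 = −3p + 1 ⇒ 11p = 5 ⇒ p = 5/11, and the value is (8)·(5/11) − 4 = -4/11.
For Player II: with q = P(C1), equating Top's and Bottom's payoffs gives 6q − 2 = −5q + 1 ⇒ q = 3/11.

8/11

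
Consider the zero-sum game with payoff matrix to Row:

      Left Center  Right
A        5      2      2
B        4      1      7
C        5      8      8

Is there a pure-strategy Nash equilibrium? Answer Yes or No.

Yes

Row minima: A → 2, B → 1, C → 5; maximin = 5.
Column maxima: Left → 5, Center → 8, Right → 8; minimax = 5.
maximin = minimax = 5, so a saddle point exists.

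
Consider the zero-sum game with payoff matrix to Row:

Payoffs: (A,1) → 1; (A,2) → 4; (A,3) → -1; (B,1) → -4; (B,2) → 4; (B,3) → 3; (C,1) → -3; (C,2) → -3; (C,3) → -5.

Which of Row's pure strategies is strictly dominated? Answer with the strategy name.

A gives a strictly higher payoff than C against every column: 1 > -3, 4 > -3, -1 > -5.
So C is strictly dominated and Row never plays it.

C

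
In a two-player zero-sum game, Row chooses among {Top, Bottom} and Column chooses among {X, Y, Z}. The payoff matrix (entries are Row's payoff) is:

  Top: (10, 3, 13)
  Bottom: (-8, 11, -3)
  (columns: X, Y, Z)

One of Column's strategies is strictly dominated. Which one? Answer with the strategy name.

Z

X holds Row's payoff strictly below Z in every row: 10 < 13, -8 < -3.
So Z is strictly dominated for Column.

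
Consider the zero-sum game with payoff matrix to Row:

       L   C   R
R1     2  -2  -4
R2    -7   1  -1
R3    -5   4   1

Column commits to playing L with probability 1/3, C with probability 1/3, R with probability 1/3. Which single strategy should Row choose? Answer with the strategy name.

R3

Expected payoff of R1: (1/3)·2 + (1/3)·(-2) + (1/3)·(-4) = -4/3.
Expected payoff of R2: (1/3)·(-7) + (1/3)·1 + (1/3)·(-1) = -7/3.
Expected payoff of R3: (1/3)·(-5) + (1/3)·4 + (1/3)·1 = 0.
The largest is 0, so Row's best response is R3.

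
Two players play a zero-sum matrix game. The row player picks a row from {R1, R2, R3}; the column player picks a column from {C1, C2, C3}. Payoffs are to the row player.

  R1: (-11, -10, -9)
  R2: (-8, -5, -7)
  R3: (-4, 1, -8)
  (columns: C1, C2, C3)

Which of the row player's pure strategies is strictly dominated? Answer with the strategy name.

R2 gives a strictly higher payoff than R1 against every column: -8 > -11, -5 > -10, -7 > -9.
So R1 is strictly dominated and the row player never plays it.

R1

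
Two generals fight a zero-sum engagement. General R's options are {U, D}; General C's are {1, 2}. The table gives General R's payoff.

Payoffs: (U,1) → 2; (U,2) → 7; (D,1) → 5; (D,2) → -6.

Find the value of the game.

Row minima: U → 2, D → -6; maximin = 2.
Column maxima: 1 → 5, 2 → 7; minimax = 5.
2 ≠ 5, so there is no saddle point; optimal play is mixed.
Let General R play U with probability p. Expected payoff against 1: 2p + 5(1−p) = −3p + 5; against 2: 7p + (-6)(1−p) = 13p − 6.
Setting these equal: −3p + 5 = 13p − 6 ⇒ −16p = -11 ⇒ p = 11/16, and the value is (-3)·(11/16) + 5 = 47/16.
For General C: with q = P(1), equating U's and D's payoffs gives −5q + 7 = 11q − 6 ⇒ q = 13/16.

47/16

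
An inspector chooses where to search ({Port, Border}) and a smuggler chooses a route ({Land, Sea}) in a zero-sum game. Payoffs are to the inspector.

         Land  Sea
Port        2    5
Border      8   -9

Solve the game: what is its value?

Row minima: Port → 2, Border → -9; maximin = 2.
Column maxima: Land → 8, Sea → 5; minimax = 5.
2 ≠ 5, so there is no saddle point; optimal play is mixed.
Let the inspector play Port with probability p. Expected payoff against Land: 2p + 8(1−p) = −6p + 8; against Sea: 5p + (-9)(1−p) = 14p − 9.
Setting these equal: −6p + 8 = 14p − 9 ⇒ −20p = -17 ⇒ p = 17/20, and the value is (-6)·(17/20) + 8 = 29/10.
For the smuggler: with q = P(Land), equating Port's and Border's payoffs gives −3q + 5 = 17q − 9 ⇒ q = 7/10.

29/10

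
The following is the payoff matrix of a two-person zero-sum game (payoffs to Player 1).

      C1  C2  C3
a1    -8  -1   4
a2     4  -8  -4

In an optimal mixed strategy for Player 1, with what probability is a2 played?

Row minima: a1 → -8, a2 → -8; maximin = -8.
Column maxima: C1 → 4, C2 → -1, C3 → 4; minimax = -1.
-8 ≠ -1, so there is no saddle point; optimal play is mixed.
C3 is strictly dominated by C2 (it gives Player 1 strictly more in every row), so Player 2 never plays it.
On the remaining 2×2 (a1, a2 vs C1, C2):
Let Player 1 play a1 with probability p. Expected payoff against C1: (-8)p + 4(1−p) = −12p + 4; against C2: (-1)p + (-8)(1−p) = 7p − 8.
Setting these equal: −12p + 4 = 7p − 8 ⇒ −19p = -12 ⇒ p = 12/19, and the value is (-12)·(12/19) + 4 = -68/19.
For Player 2: with q = P(C1), equating a1's and a2's payoffs gives −7q − 1 = 12q − 8 ⇒ q = 7/19.

7/19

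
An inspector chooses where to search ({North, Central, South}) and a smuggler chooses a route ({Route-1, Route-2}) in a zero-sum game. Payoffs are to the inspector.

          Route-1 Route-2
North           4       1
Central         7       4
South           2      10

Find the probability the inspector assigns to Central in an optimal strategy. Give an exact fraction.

8/11

Row minima: North → 1, Central → 4, South → 2; maximin = 4.
Column maxima: Route-1 → 7, Route-2 → 10; minimax = 7.
4 ≠ 7, so there is no saddle point; optimal play is mixed.
North is strictly dominated by Central, so the inspector never plays it.
On the remaining 2×2 (Central, South vs Route-1, Route-2):
Let the inspector play Central with probability p. Expected payoff against Route-1: 7p + 2(1−p) = 5p + 2; against Route-2: 4p + 10(1−p) = −6p + 10.
Setting these equal: 5p + 2 = −6p + 10 ⇒ 11p = 8 ⇒ p = 8/11, and the value is (5)·(8/11) + 2 = 62/11.
For the smuggler: with q = P(Route-1), equating Central's and South's payoffs gives 3q + 4 = −8q + 10 ⇒ q = 6/11.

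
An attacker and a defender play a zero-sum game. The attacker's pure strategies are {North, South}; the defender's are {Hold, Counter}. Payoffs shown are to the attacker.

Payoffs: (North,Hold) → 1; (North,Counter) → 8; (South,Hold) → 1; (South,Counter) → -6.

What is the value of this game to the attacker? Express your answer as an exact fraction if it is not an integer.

Row minima: North → 1, South → -6; maximin = 1.
Column maxima: Hold → 1, Counter → 8; minimax = 1.
Since maximin = minimax = 1, there is a saddle point and the value is 1.

1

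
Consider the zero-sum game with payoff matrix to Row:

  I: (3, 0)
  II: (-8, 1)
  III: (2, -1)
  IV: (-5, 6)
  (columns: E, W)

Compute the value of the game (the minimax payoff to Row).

Row minima: I → 0, II → -8, III → -1, IV → -5; maximin = 0.
Column maxima: E → 3, W → 6; minimax = 3.
0 ≠ 3, so there is no saddle point; optimal play is mixed.
II is strictly dominated by IV, so Row never plays it.
III is strictly dominated by I, so Row never plays it.
On the remaining 2×2 (I, IV vs E, W):
Let Row play I with probability p. Expected payoff against E: 3p + (-5)(1−p) = 8p − 5; against W: 0p + 6(1−p) = −6p + 6.
Setting these equal: 8p − 5 = −6p + 6 ⇒ 14p = 11 ⇒ p = 11/14, and the value is (8)·(11/14) − 5 = 9/7.
For Column: with q = P(E), equating I's and IV's payoffs gives 3q = −11q + 6 ⇒ q = 3/7.

9/7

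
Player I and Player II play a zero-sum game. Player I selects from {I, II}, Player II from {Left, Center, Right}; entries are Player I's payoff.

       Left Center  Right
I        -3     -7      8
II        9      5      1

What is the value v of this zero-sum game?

47/19

Row minima: I → -7, II → 1; maximin = 1.
Column maxima: Left → 9, Center → 5, Right → 8; minimax = 5.
1 ≠ 5, so there is no saddle point; optimal play is mixed.
Left is strictly dominated by Center (it gives Player I strictly more in every row), so Player II never plays it.
On the remaining 2×2 (I, II vs Center, Right):
Let Player I play I with probability p. Expected payoff against Center: (-7)p + 5(1−p) = −12p + 5; against Right: 8p + 1(1−p) = 7p + 1.
Setting these equal: −12p + 5 = 7p + 1 ⇒ −19p = -4 ⇒ p = 4/19, and the value is (-12)·(4/19) + 5 = 47/19.
For Player II: with q = P(Center), equating I's and II's payoffs gives −15q + 8 = 4q + 1 ⇒ q = 7/19.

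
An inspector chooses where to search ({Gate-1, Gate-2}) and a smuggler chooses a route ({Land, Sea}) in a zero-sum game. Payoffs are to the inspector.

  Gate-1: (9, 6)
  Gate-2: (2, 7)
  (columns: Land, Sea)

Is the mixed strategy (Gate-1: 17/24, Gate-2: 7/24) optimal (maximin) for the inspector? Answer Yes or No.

No

Against Land this mix gives (17/24)·9 + (7/24)·2 = 167/24.
Against Sea this mix gives (17/24)·6 + (7/24)·7 = 151/24.
The smuggler will play Sea, holding the inspector to 151/24. Shifting weight toward the row that does better against Sea would raise this floor (the equalizing mix achieves 51/8 against both Sea and Land), so the proposed strategy is not optimal.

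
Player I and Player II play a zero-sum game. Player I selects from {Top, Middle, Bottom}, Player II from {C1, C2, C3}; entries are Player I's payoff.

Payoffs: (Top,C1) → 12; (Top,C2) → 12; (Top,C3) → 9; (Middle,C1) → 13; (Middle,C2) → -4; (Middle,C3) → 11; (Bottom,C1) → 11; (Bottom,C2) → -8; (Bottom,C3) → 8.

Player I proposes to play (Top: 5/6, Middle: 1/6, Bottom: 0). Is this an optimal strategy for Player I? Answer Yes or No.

Yes

Against C1 this mix gives (5/6)·12 + (1/6)·13 = 73/6.
Against C2 this mix gives (5/6)·12 + (1/6)·(-4) = 28/3.
Against C3 this mix gives (5/6)·9 + (1/6)·11 = 28/3.
All of Player II's active replies (C2, C3) yield 28/3, and no column does worse for Player I. The mix makes Player II indifferent and guarantees 28/3, so it is optimal.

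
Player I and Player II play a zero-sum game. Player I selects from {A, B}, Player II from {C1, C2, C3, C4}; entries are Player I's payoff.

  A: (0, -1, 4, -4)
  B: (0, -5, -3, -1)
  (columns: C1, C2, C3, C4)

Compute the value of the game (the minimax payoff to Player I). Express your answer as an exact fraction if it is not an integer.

-19/7

Row minima: A → -4, B → -5; maximin = -4.
Column maxima: C1 → 0, C2 → -1, C3 → 4, C4 → -1; minimax = -1.
-4 ≠ -1, so there is no saddle point; optimal play is mixed.
C1 is strictly dominated by C2 (it gives Player I strictly more in every row), so Player II never plays it.
C3 is strictly dominated by C2 (it gives Player I strictly more in every row), so Player II never plays it.
On the remaining 2×2 (A, B vs C2, C4):
Let Player I play A with probability p. Expected payoff against C2: (-1)p + (-5)(1−p) = 4p − 5; against C4: (-4)p + (-1)(1−p) = −3p − 1.
Setting these equal: 4p − 5 = −3p − 1 ⇒ 7p = 4 ⇒ p = 4/7, and the value is (4)·(4/7) − 5 = -19/7.
For Player II: with q = P(C2), equating A's and B's payoffs gives 3q − 4 = −4q − 1 ⇒ q = 3/7.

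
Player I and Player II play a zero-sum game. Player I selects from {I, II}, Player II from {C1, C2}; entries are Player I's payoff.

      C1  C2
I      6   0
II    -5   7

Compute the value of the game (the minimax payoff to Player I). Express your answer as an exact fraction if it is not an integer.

7/3

Row minima: I → 0, II → -5; maximin = 0.
Column maxima: C1 → 6, C2 → 7; minimax = 6.
0 ≠ 6, so there is no saddle point; optimal play is mixed.
Let Player I play I with probability p. Expected payoff against C1: 6p + (-5)(1−p) = 11p − 5; against C2: 0p + 7(1−p) = −7p + 7.
Setting these equal: 11p − 5 = −7p + 7 ⇒ 18p = 12 ⇒ p = 2/3, and the value is (11)·(2/3) − 5 = 7/3.
For Player II: with q = P(C1), equating I's and II's payoffs gives 6q = −12q + 7 ⇒ q = 7/18.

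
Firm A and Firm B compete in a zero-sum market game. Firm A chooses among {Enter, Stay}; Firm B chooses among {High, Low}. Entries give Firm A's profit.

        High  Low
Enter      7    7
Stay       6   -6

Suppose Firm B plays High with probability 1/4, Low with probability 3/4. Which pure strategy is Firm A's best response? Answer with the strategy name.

Enter

Expected payoff of Enter: (1/4)·7 + (3/4)·7 = 7.
Expected payoff of Stay: (1/4)·6 + (3/4)·(-6) = -3.
The largest is 7, so Firm A's best response is Enter.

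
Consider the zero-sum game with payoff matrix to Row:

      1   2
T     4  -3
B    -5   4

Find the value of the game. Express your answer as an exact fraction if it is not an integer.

1/16

Row minima: T → -3, B → -5; maximin = -3.
Column maxima: 1 → 4, 2 → 4; minimax = 4.
-3 ≠ 4, so there is no saddle point; optimal play is mixed.
Let Row play T with probability p. Expected payoff against 1: 4p + (-5)(1−p) = 9p − 5; against 2: (-3)p + 4(1−p) = −7p + 4.
Setting these equal: 9p − 5 = −7p + 4 ⇒ 16p = 9 ⇒ p = 9/16, and the value is (9)·(9/16) − 5 = 1/16.
For Column: with q = P(1), equating T's and B's payoffs gives 7q − 3 = −9q + 4 ⇒ q = 7/16.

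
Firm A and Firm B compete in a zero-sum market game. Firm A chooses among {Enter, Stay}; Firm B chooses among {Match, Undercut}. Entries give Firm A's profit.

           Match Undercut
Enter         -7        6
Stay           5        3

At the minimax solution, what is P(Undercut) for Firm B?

4/5

Row minima: Enter → -7, Stay → 3; maximin = 3.
Column maxima: Match → 5, Undercut → 6; minimax = 5.
3 ≠ 5, so there is no saddle point; optimal play is mixed.
Let Firm A play Enter with probability p. Expected payoff against Match: (-7)p + 5(1−p) = −12p + 5; against Undercut: 6p + 3(1−p) = 3p + 3.
Setting these equal: −12p + 5 = 3p + 3 ⇒ −15p = -2 ⇒ p = 2/15, and the value is (-12)·(2/15) + 5 = 17/5.
For Firm B: with q = P(Match), equating Enter's and Stay's payoffs gives −13q + 6 = 2q + 3 ⇒ q = 1/5.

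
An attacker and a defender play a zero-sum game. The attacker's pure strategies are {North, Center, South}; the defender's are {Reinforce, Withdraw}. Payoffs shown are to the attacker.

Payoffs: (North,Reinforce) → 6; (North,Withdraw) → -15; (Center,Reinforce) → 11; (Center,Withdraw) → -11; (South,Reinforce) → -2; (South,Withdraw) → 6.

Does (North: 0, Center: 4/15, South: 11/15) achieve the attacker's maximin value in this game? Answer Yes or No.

Yes

Against Reinforce this mix gives (4/15)·11 + (11/15)·(-2) = 22/15.
Against Withdraw this mix gives (4/15)·(-11) + (11/15)·6 = 22/15.
All of the defender's active replies (Reinforce, Withdraw) yield 22/15, and no column does worse for the attacker. The mix makes the defender indifferent and guarantees 22/15, so it is optimal.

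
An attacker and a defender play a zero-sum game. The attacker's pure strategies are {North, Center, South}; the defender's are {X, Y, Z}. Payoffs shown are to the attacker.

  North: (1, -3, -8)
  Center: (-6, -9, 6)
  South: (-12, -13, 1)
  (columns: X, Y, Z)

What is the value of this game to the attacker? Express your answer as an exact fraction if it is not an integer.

Row minima: North → -8, Center → -9, South → -13; maximin = -8.
Column maxima: X → 1, Y → -3, Z → 6; minimax = -3.
-8 ≠ -3, so there is no saddle point; optimal play is mixed.
South is strictly dominated by Center, so the attacker never plays it.
X is strictly dominated by Y (it gives the attacker strictly more in every row), so the defender never plays it.
On the remaining 2×2 (North, Center vs Y, Z):
Let the attacker play North with probability p. Expected payoff against Y: (-3)p + (-9)(1−p) = 6p − 9; against Z: (-8)p + 6(1−p) = −14p + 6.
Setting these equal: 6p − 9 = −14p + 6 ⇒ 20p = 15 ⇒ p = 3/4, and the value is (6)·(3/4) − 9 = -9/2.
For the defender: with q = P(Y), equating North's and Center's payoffs gives 5q − 8 = −15q + 6 ⇒ q = 7/10.

-9/2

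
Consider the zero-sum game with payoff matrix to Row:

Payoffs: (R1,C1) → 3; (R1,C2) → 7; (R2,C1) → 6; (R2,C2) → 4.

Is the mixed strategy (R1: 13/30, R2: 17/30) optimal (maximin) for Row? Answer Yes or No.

Against C1 this mix gives (13/30)·3 + (17/30)·6 = 47/10.
Against C2 this mix gives (13/30)·7 + (17/30)·4 = 53/10.
Column will play C1, holding Row to 47/10. Shifting weight toward the row that does better against C1 would raise this floor (the equalizing mix achieves 5 against both C1 and C2), so the proposed strategy is not optimal.

No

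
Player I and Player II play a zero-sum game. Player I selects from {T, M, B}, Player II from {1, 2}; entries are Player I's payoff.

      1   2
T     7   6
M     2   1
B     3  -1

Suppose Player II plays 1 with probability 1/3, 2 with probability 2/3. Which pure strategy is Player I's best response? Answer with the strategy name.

Expected payoff of T: (1/3)·7 + (2/3)·6 = 19/3.
Expected payoff of M: (1/3)·2 + (2/3)·1 = 4/3.
Expected payoff of B: (1/3)·3 + (2/3)·(-1) = 1/3.
The largest is 19/3, so Player I's best response is T.

T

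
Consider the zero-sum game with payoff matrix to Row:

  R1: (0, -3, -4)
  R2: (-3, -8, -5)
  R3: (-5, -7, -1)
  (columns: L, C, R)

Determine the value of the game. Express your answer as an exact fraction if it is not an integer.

Row minima: R1 → -4, R2 → -8, R3 → -7; maximin = -4.
Column maxima: L → 0, C → -3, R → -1; minimax = -3.
-4 ≠ -3, so there is no saddle point; optimal play is mixed.
R2 is strictly dominated by R1, so Row never plays it.
L is strictly dominated by C (it gives Row strictly more in every row), so Column never plays it.
On the remaining 2×2 (R1, R3 vs C, R):
Let Row play R1 with probability p. Expected payoff against C: (-3)p + (-7)(1−p) = 4p − 7; against R: (-4)p + (-1)(1−p) = −3p − 1.
Setting these equal: 4p − 7 = −3p − 1 ⇒ 7p = 6 ⇒ p = 6/7, and the value is (4)·(6/7) − 7 = -25/7.
For Column: with q = P(C), equating R1's and R3's payoffs gives q − 4 = −6q − 1 ⇒ q = 3/7.

-25/7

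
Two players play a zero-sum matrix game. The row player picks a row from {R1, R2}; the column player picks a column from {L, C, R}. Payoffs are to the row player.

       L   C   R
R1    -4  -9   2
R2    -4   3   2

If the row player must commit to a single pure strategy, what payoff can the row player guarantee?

Row minima: R1 → -9, R2 → -4.
The best of these is -4.

-4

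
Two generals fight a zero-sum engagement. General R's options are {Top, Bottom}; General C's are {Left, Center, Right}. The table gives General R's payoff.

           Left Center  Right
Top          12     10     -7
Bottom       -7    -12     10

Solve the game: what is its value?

16/39

Row minima: Top → -7, Bottom → -12; maximin = -7.
Column maxima: Left → 12, Center → 10, Right → 10; minimax = 10.
-7 ≠ 10, so there is no saddle point; optimal play is mixed.
Left is strictly dominated by Center (it gives General R strictly more in every row), so General C never plays it.
On the remaining 2×2 (Top, Bottom vs Center, Right):
Let General R play Top with probability p. Expected payoff against Center: 10p + (-12)(1−p) = 22p − 12; against Right: (-7)p + 10(1−p) = −17p + 10.
Setting these equal: 22p − 12 = −17p + 10 ⇒ 39p = 22 ⇒ p = 22/39, and the value is (22)·(22/39) − 12 = 16/39.
For General C: with q = P(Center), equating Top's and Bottom's payoffs gives 17q − 7 = −22q + 10 ⇒ q = 17/39.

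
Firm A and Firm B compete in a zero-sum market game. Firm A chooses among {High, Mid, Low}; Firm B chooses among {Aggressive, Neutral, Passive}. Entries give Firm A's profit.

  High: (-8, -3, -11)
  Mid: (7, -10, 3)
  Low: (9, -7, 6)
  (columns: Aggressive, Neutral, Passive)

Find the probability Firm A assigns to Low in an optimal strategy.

8/21

Row minima: High → -11, Mid → -10, Low → -7; maximin = -7.
Column maxima: Aggressive → 9, Neutral → -3, Passive → 6; minimax = -3.
-7 ≠ -3, so there is no saddle point; optimal play is mixed.
Mid is strictly dominated by Low, so Firm A never plays it.
Aggressive is strictly dominated by Passive (it gives Firm A strictly more in every row), so Firm B never plays it.
On the remaining 2×2 (High, Low vs Neutral, Passive):
Let Firm A play High with probability p. Expected payoff against Neutral: (-3)p + (-7)(1−p) = 4p − 7; against Passive: (-11)p + 6(1−p) = −17p + 6.
Setting these equal: 4p − 7 = −17p + 6 ⇒ 21p = 13 ⇒ p = 13/21, and the value is (4)·(13/21) − 7 = -95/21.
For Firm B: with q = P(Neutral), equating High's and Low's payoffs gives 8q − 11 = −13q + 6 ⇒ q = 17/21.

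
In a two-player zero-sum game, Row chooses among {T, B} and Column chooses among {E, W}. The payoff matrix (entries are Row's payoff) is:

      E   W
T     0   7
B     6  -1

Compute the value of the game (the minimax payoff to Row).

3

Row minima: T → 0, B → -1; maximin = 0.
Column maxima: E → 6, W → 7; minimax = 6.
0 ≠ 6, so there is no saddle point; optimal play is mixed.
Let Row play T with probability p. Expected payoff against E: 0p + 6(1−p) = −6p + 6; against W: 7p + (-1)(1−p) = 8p − 1.
Setting these equal: −6p + 6 = 8p − 1 ⇒ −14p = -7 ⇒ p = 1/2, and the value is (-6)·(1/2) + 6 = 3.
For Column: with q = P(E), equating T's and B's payoffs gives −7q + 7 = 7q − 1 ⇒ q = 4/7.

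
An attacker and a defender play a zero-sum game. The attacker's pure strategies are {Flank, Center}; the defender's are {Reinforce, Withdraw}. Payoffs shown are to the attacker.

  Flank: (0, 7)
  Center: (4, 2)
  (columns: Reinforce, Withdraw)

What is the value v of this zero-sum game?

28/9

Row minima: Flank → 0, Center → 2; maximin = 2.
Column maxima: Reinforce → 4, Withdraw → 7; minimax = 4.
2 ≠ 4, so there is no saddle point; optimal play is mixed.
Let the attacker play Flank with probability p. Expected payoff against Reinforce: 0p + 4(1−p) = −4p + 4; against Withdraw: 7p + 2(1−p) = 5p + 2.
Setting these equal: −4p + 4 = 5p + 2 ⇒ −9p = -2 ⇒ p = 2/9, and the value is (-4)·(2/9) + 4 = 28/9.
For the defender: with q = P(Reinforce), equating Flank's and Center's payoffs gives −7q + 7 = 2q + 2 ⇒ q = 5/9.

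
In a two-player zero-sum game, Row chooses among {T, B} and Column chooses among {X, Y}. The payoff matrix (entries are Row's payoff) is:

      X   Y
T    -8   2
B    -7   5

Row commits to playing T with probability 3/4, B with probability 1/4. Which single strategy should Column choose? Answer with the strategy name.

X

If Column plays X, Row's expected payoff is (3/4)·(-8) + (1/4)·(-7) = -31/4.
If Column plays Y, Row's expected payoff is (3/4)·2 + (1/4)·5 = 11/4.
Column minimizes Row's payoff; the smallest is -31/4, so the best response is X.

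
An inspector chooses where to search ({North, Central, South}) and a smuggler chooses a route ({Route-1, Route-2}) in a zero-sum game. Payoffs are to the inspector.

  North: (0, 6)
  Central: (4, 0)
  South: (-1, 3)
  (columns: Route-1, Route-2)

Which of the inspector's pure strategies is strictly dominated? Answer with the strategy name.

North gives a strictly higher payoff than South against every column: 0 > -1, 6 > 3.
So South is strictly dominated and the inspector never plays it.

South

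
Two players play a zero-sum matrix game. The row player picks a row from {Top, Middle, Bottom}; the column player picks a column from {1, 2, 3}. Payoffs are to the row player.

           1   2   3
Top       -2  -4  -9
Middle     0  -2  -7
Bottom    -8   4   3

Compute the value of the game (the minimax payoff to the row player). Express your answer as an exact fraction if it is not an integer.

Row minima: Top → -9, Middle → -7, Bottom → -8; maximin = -7.
Column maxima: 1 → 0, 2 → 4, 3 → 3; minimax = 0.
-7 ≠ 0, so there is no saddle point; optimal play is mixed.
Top is strictly dominated by Middle, so the row player never plays it.
2 is strictly dominated by 3 (it gives the row player strictly more in every row), so the column player never plays it.
On the remaining 2×2 (Middle, Bottom vs 1, 3):
Let the row player play Middle with probability p. Expected payoff against 1: 0p + (-8)(1−p) = 8p − 8; against 3: (-7)p + 3(1−p) = −10p + 3.
Setting these equal: 8p − 8 = −10p + 3 ⇒ 18p = 11 ⇒ p = 11/18, and the value is (8)·(11/18) − 8 = -28/9.
For the column player: with q = P(1), equating Middle's and Bottom's payoffs gives 7q − 7 = −11q + 3 ⇒ q = 5/9.

-28/9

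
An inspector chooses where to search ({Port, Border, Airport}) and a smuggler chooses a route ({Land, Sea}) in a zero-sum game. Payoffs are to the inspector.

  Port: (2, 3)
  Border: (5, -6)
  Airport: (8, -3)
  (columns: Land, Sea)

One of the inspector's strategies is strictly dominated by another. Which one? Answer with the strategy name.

Border

Airport gives a strictly higher payoff than Border against every column: 8 > 5, -3 > -6.
So Border is strictly dominated and the inspector never plays it.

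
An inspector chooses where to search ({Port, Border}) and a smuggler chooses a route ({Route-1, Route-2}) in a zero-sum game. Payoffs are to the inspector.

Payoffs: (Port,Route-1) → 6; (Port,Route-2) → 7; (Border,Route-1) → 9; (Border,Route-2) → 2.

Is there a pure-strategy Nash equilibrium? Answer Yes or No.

Row minima: Port → 6, Border → 2; maximin = 6.
Column maxima: Route-1 → 9, Route-2 → 7; minimax = 7.
6 ≠ 7, so no pure-strategy equilibrium exists.

No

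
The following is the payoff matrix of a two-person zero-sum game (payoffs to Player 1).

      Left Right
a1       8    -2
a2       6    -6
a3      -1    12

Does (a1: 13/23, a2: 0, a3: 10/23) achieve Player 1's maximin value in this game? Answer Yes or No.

Yes

Against Left this mix gives (13/23)·8 + (10/23)·(-1) = 94/23.
Against Right this mix gives (13/23)·(-2) + (10/23)·12 = 94/23.
All of Player 2's active replies (Left, Right) yield 94/23, and no column does worse for Player 1. The mix makes Player 2 indifferent and guarantees 94/23, so it is optimal.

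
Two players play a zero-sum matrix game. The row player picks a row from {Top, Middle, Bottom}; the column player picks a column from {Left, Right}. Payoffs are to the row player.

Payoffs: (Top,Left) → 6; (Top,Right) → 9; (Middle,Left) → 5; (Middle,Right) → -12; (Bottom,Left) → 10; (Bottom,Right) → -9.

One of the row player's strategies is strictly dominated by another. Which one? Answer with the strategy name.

Top gives a strictly higher payoff than Middle against every column: 6 > 5, 9 > -12.
So Middle is strictly dominated and the row player never plays it.

Middle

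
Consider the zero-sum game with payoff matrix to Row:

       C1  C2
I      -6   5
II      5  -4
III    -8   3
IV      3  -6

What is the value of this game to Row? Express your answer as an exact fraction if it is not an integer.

1/20

Row minima: I → -6, II → -4, III → -8, IV → -6; maximin = -4.
Column maxima: C1 → 5, C2 → 5; minimax = 5.
-4 ≠ 5, so there is no saddle point; optimal play is mixed.
III is strictly dominated by I, so Row never plays it.
IV is strictly dominated by II, so Row never plays it.
On the remaining 2×2 (I, II vs C1, C2):
Let Row play I with probability p. Expected payoff against C1: (-6)p + 5(1−p) = −11p + 5; against C2: 5p + (-4)(1−p) = 9p − 4.
Setting these equal: −11p + 5 = 9p − 4 ⇒ −20p = -9 ⇒ p = 9/20, and the value is (-11)·(9/20) + 5 = 1/20.
For Column: with q = P(C1), equating I's and II's payoffs gives −11q + 5 = 9q − 4 ⇒ q = 9/20.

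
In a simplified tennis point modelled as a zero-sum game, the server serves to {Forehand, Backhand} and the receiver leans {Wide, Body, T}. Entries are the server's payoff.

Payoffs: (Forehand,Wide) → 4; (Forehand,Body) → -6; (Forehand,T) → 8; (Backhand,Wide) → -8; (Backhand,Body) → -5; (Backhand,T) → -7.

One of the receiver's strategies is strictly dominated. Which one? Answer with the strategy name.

T

Wide holds the server's payoff strictly below T in every row: 4 < 8, -8 < -7.
So T is strictly dominated for the receiver.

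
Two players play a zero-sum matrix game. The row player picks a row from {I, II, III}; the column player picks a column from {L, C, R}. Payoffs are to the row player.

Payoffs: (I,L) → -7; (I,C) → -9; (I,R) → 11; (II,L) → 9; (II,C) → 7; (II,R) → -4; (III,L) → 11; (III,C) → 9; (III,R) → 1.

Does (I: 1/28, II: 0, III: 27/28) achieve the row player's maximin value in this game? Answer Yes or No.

No

Against L this mix gives (1/28)·(-7) + (27/28)·11 = 145/14.
Against C this mix gives (1/28)·(-9) + (27/28)·9 = 117/14.
Against R this mix gives (1/28)·11 + (27/28)·1 = 19/14.
The column player will play R, holding the row player to 19/14. Shifting weight toward the row that does better against R would raise this floor (the equalizing mix achieves 27/7 against both R and C), so the proposed strategy is not optimal.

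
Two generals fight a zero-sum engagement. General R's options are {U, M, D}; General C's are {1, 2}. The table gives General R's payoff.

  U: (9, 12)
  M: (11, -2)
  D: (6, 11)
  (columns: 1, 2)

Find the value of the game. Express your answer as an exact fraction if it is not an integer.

Row minima: U → 9, M → -2, D → 6; maximin = 9.
Column maxima: 1 → 11, 2 → 12; minimax = 11.
9 ≠ 11, so there is no saddle point; optimal play is mixed.
D is strictly dominated by U, so General R never plays it.
On the remaining 2×2 (U, M vs 1, 2):
Let General R play U with probability p. Expected payoff against 1: 9p + 11(1−p) = −2p + 11; against 2: 12p + (-2)(1−p) = 14p − 2.
Setting these equal: −2p + 11 = 14p − 2 ⇒ −16p = -13 ⇒ p = 13/16, and the value is (-2)·(13/16) + 11 = 75/8.
For General C: with q = P(1), equating U's and M's payoffs gives −3q + 12 = 13q − 2 ⇒ q = 7/8.

75/8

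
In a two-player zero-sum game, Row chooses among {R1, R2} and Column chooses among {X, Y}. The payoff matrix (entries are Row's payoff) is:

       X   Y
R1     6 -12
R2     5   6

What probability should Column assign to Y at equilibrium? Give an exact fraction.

Row minima: R1 → -12, R2 → 5; maximin = 5.
Column maxima: X → 6, Y → 6; minimax = 6.
5 ≠ 6, so there is no saddle point; optimal play is mixed.
Let Row play R1 with probability p. Expected payoff against X: 6p + 5(1−p) = p + 5; against Y: (-12)p + 6(1−p) = −18p + 6.
Setting these equal: p + 5 = −18p + 6 ⇒ 19p = 1 ⇒ p = 1/19, and the value is (1)·(1/19) + 5 = 96/19.
For Column: with q = P(X), equating R1's and R2's payoffs gives 18q − 12 = −q + 6 ⇒ q = 18/19.

1/19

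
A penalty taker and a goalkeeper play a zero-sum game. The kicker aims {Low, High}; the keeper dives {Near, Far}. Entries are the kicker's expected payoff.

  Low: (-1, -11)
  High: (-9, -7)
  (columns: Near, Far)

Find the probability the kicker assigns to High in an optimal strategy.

5/6

Row minima: Low → -11, High → -9; maximin = -9.
Column maxima: Near → -1, Far → -7; minimax = -7.
-9 ≠ -7, so there is no saddle point; optimal play is mixed.
Let the kicker play Low with probability p. Expected payoff against Near: (-1)p + (-9)(1−p) = 8p − 9; against Far: (-11)p + (-7)(1−p) = −4p − 7.
Setting these equal: 8p − 9 = −4p − 7 ⇒ 12p = 2 ⇒ p = 1/6, and the value is (8)·(1/6) − 9 = -23/3.
For the keeper: with q = P(Near), equating Low's and High's payoffs gives 10q − 11 = −2q − 7 ⇒ q = 1/3.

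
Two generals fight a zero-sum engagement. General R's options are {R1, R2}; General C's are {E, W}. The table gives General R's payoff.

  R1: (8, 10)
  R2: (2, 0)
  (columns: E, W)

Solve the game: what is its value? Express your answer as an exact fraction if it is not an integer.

Row minima: R1 → 8, R2 → 0; maximin = 8.
Column maxima: E → 8, W → 10; minimax = 8.
Since maximin = minimax = 8, there is a saddle point and the value is 8.

8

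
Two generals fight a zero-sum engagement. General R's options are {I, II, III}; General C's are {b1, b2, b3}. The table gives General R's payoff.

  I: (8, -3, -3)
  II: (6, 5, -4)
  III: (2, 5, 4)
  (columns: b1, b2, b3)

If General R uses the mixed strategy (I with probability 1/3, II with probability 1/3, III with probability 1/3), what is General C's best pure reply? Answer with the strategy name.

b3

If General C plays b1, General R's expected payoff is (1/3)·8 + (1/3)·6 + (1/3)·2 = 16/3.
If General C plays b2, General R's expected payoff is (1/3)·(-3) + (1/3)·5 + (1/3)·5 = 7/3.
If General C plays b3, General R's expected payoff is (1/3)·(-3) + (1/3)·(-4) + (1/3)·4 = -1.
General C minimizes General R's payoff; the smallest is -1, so the best response is b3.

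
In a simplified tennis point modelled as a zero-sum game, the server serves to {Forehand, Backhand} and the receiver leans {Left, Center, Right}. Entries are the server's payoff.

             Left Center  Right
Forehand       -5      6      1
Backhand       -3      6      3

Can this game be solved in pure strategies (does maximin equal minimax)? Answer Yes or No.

Yes

Row minima: Forehand → -5, Backhand → -3; maximin = -3.
Column maxima: Left → -3, Center → 6, Right → 3; minimax = -3.
maximin = minimax = -3, so a saddle point exists.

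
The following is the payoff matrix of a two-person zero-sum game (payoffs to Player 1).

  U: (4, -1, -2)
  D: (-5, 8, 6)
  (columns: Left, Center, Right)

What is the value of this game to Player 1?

14/17

Row minima: U → -2, D → -5; maximin = -2.
Column maxima: Left → 4, Center → 8, Right → 6; minimax = 4.
-2 ≠ 4, so there is no saddle point; optimal play is mixed.
Center is strictly dominated by Right (it gives Player 1 strictly more in every row), so Player 2 never plays it.
On the remaining 2×2 (U, D vs Left, Right):
Let Player 1 play U with probability p. Expected payoff against Left: 4p + (-5)(1−p) = 9p − 5; against Right: (-2)p + 6(1−p) = −8p + 6.
Setting these equal: 9p − 5 = −8p + 6 ⇒ 17p = 11 ⇒ p = 11/17, and the value is (9)·(11/17) − 5 = 14/17.
For Player 2: with q = P(Left), equating U's and D's payoffs gives 6q − 2 = −11q + 6 ⇒ q = 8/17.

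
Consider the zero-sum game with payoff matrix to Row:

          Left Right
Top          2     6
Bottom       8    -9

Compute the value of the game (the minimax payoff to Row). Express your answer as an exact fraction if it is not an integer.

Row minima: Top → 2, Bottom → -9; maximin = 2.
Column maxima: Left → 8, Right → 6; minimax = 6.
2 ≠ 6, so there is no saddle point; optimal play is mixed.
Let Row play Top with probability p. Expected payoff against Left: 2p + 8(1−p) = −6p + 8; against Right: 6p + (-9)(1−p) = 15p − 9.
Setting these equal: −6p + 8 = 15p − 9 ⇒ −21p = -17 ⇒ p = 17/21, and the value is (-6)·(17/21) + 8 = 22/7.
For Column: with q = P(Left), equating Top's and Bottom's payoffs gives −4q + 6 = 17q − 9 ⇒ q = 5/7.

22/7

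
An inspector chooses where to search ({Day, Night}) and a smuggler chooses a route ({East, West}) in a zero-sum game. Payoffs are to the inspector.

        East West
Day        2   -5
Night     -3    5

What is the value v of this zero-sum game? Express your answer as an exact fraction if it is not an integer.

-1/3

Row minima: Day → -5, Night → -3; maximin = -3.
Column maxima: East → 2, West → 5; minimax = 2.
-3 ≠ 2, so there is no saddle point; optimal play is mixed.
Let the inspector play Day with probability p. Expected payoff against East: 2p + (-3)(1−p) = 5p − 3; against West: (-5)p + 5(1−p) = −10p + 5.
Setting these equal: 5p − 3 = −10p + 5 ⇒ 15p = 8 ⇒ p = 8/15, and the value is (5)·(8/15) − 3 = -1/3.
For the smuggler: with q = P(East), equating Day's and Night's payoffs gives 7q − 5 = −8q + 5 ⇒ q = 2/3.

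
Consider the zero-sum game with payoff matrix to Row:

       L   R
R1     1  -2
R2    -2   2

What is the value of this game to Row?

-2/7

Row minima: R1 → -2, R2 → -2; maximin = -2.
Column maxima: L → 1, R → 2; minimax = 1.
-2 ≠ 1, so there is no saddle point; optimal play is mixed.
Let Row play R1 with probability p. Expected payoff against L: 1p + (-2)(1−p) = 3p − 2; against R: (-2)p + 2(1−p) = −4p + 2.
Setting these equal: 3p − 2 = −4p + 2 ⇒ 7p = 4 ⇒ p = 4/7, and the value is (3)·(4/7) − 2 = -2/7.
For Column: with q = P(L), equating R1's and R2's payoffs gives 3q − 2 = −4q + 2 ⇒ q = 4/7.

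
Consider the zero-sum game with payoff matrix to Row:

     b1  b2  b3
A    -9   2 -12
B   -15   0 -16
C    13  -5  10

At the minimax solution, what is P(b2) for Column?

22/29

Row minima: A → -12, B → -16, C → -5; maximin = -5.
Column maxima: b1 → 13, b2 → 2, b3 → 10; minimax = 2.
-5 ≠ 2, so there is no saddle point; optimal play is mixed.
B is strictly dominated by A, so Row never plays it.
b1 is strictly dominated by b3 (it gives Row strictly more in every row), so Column never plays it.
On the remaining 2×2 (A, C vs b2, b3):
Let Row play A with probability p. Expected payoff against b2: 2p + (-5)(1−p) = 7p − 5; against b3: (-12)p + 10(1−p) = −22p + 10.
Setting these equal: 7p − 5 = −22p + 10 ⇒ 29p = 15 ⇒ p = 15/29, and the value is (7)·(15/29) − 5 = -40/29.
For Column: with q = P(b2), equating A's and C's payoffs gives 14q − 12 = −15q + 10 ⇒ q = 22/29.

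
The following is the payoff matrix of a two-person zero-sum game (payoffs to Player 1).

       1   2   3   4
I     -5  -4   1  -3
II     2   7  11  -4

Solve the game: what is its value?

Row minima: I → -5, II → -4; maximin = -4.
Column maxima: 1 → 2, 2 → 7, 3 → 11, 4 → -3; minimax = -3.
-4 ≠ -3, so there is no saddle point; optimal play is mixed.
2 is strictly dominated by 1 (it gives Player 1 strictly more in every row), so Player 2 never plays it.
3 is strictly dominated by 1 (it gives Player 1 strictly more in every row), so Player 2 never plays it.
On the remaining 2×2 (I, II vs 1, 4):
Let Player 1 play I with probability p. Expected payoff against 1: (-5)p + 2(1−p) = −7p + 2; against 4: (-3)p + (-4)(1−p) = p − 4.
Setting these equal: −7p + 2 = p − 4 ⇒ −8p = -6 ⇒ p = 3/4, and the value is (-7)·(3/4) + 2 = -13/4.
For Player 2: with q = P(1), equating I's and II's payoffs gives −2q − 3 = 6q − 4 ⇒ q = 1/8.

-13/4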